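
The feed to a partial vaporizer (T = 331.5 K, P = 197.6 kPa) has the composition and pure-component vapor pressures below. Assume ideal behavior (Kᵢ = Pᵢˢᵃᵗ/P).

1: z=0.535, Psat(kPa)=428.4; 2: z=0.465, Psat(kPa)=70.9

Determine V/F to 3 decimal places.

Raoult's law: Kᵢ = Pᵢˢᵃᵗ/P = Pᵢˢᵃᵗ/197.6.
  K_1 = 428.4/197.6 = 2.16802, K_2 = 70.9/197.6 = 0.35881
Material balance + equilibrium reduce to Σ zᵢ(Kᵢ−1)/(1+V/F(Kᵢ−1)) = 0.
Feasibility: ΣzᵢKᵢ = 1.327, Σzᵢ/Kᵢ = 1.543 — both > 1, two phases present.
Binary case is linear: z₁(K₁−1)(1+V/F(K₂−1)) + z₂(K₂−1)(1+V/F(K₁−1)) = 0
⇒ V/F = [z₁(K₁−1)+z₂(K₂−1)] / [−(K₁−1)(K₂−1)] = 0.3267/0.7489 = 0.436

V/F = 0.436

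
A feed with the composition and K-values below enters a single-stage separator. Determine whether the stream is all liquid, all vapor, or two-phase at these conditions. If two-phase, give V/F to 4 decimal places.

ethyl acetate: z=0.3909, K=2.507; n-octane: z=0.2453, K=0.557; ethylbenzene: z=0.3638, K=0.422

two-phase, V/F = 0.3398

ΣzᵢKᵢ = 1.2701; Σzᵢ/Kᵢ = 1.4584.
Both exceed 1, so a two-phase solution exists.
Rachford–Rice: g(ψ) = Σ zᵢ(Kᵢ−1)/(1+ψ(Kᵢ−1)) = 0.
Iterate (Newton) starting at ψ = 0.57:
  ψ = 0.5700: g = -0.14208, g' = -0.6134 → ψ = 0.3383
  ψ = 0.3383: g = 0.00093, g' = -0.6438 → ψ = 0.3398
Converged at ψ = 0.3398.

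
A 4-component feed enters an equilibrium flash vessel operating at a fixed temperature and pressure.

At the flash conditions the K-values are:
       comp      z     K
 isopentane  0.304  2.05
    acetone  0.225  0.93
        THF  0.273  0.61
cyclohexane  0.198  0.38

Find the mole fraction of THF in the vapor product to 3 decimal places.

y_THF = 0.179

Material balance + equilibrium reduce to Σ zᵢ(Kᵢ−1)/(1+V/F(Kᵢ−1)) = 0.
Check two-phase: ΣzᵢKᵢ = 1.074 > 1 and Σzᵢ/Kᵢ = 1.359 > 1, so g(0) = 0.074 > 0 and g(1) = -0.359 < 0.
Newton iteration, V/F⁰ = 0.48:
  V/F = 0.480: g = -0.1098, g' = -0.366 → V/F = 0.180
Converged at V/F = 0.180.
Compositions from xᵢ = zᵢ/(1+V/F(Kᵢ−1)), yᵢ = Kᵢxᵢ:
  isopentane: x = 0.256, y = 0.524
  acetone: x = 0.228, y = 0.212
  THF: x = 0.294, y = 0.179
  cyclohexane: x = 0.223, y = 0.085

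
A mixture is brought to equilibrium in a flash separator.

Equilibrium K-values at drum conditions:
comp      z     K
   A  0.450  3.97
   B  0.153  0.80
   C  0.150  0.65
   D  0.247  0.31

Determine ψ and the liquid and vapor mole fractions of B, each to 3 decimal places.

ψ = 0.699, x_B = 0.178, y_B = 0.142

Let ψ = V/F and solve Σ zᵢ(Kᵢ−1)/(1+ψ(Kᵢ−1)) = 0.
g(0) = ΣzᵢKᵢ − 1 = 1.083 and g(1) = 1 − Σzᵢ/Kᵢ = -0.332, so a root lies in (0, 1).
Iterate (Newton) starting at ψ = 0.5:
  ψ = 0.500: g = 0.1800, g' = -0.951 → ψ = 0.689
  ψ = 0.689: g = 0.0090, g' = -0.895 → ψ = 0.699
Converged at ψ = 0.699.
Compositions from xᵢ = zᵢ/(1+ψ(Kᵢ−1)), yᵢ = Kᵢxᵢ:
  A: x = 0.146, y = 0.581
  B: x = 0.178, y = 0.142
  C: x = 0.199, y = 0.129
  D: x = 0.477, y = 0.148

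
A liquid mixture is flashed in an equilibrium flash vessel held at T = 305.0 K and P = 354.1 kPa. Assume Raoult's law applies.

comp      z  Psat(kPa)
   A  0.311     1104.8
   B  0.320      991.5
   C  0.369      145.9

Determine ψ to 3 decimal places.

ψ = 0.884

Raoult's law: Kᵢ = Pᵢˢᵃᵗ/P = Pᵢˢᵃᵗ/354.1.
  K_A = 1104.8/354.1 = 3.12002, K_B = 991.5/354.1 = 2.80006, K_C = 145.9/354.1 = 0.41203
Let ψ = V/F and solve Σ zᵢ(Kᵢ−1)/(1+ψ(Kᵢ−1)) = 0.
Feasibility: ΣzᵢKᵢ = 2.018, Σzᵢ/Kᵢ = 1.110 — both > 1, two phases present.
Newton–Raphson from ψ = 0.5:
  ψ = 0.500: g = 0.3159, g' = -0.873 → ψ = 0.862
  ψ = 0.862: g = 0.0189, g' = -0.859 → ψ = 0.884
Converged at ψ = 0.884.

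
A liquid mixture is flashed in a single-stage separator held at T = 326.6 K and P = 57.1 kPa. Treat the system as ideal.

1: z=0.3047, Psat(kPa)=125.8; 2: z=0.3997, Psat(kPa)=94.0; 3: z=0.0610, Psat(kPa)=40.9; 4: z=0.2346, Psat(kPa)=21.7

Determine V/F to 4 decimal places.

Raoult's law: Kᵢ = Pᵢˢᵃᵗ/P = Pᵢˢᵃᵗ/57.1.
  K_1 = 125.8/57.1 = 2.203152, K_2 = 94.0/57.1 = 1.646235, K_3 = 40.9/57.1 = 0.716287, K_4 = 21.7/57.1 = 0.380035
Rachford–Rice: g(V/F) = Σ zᵢ(Kᵢ−1)/(1+V/F(Kᵢ−1)) = 0.
Feasibility: ΣzᵢKᵢ = 1.4622, Σzᵢ/Kᵢ = 1.0836 — both > 1, two phases present.
Iterate (Newton) starting at V/F = 0.5:
  V/F = 0.5000: g = 0.19317, g' = -0.4634 → V/F = 0.9169
  V/F = 0.9169: g = -0.02391, g' = -0.6587 → V/F = 0.8806
  V/F = 0.8806: g = -0.00076, g' = -0.6179 → V/F = 0.8794
Converged at V/F = 0.8794.

V/F = 0.8794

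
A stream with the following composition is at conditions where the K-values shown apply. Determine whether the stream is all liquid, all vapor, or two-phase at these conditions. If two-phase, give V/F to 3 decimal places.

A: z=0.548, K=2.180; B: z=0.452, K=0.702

all vapor

ΣzᵢKᵢ = 1.512; Σzᵢ/Kᵢ = 0.895.
Since Σzᵢ/Kᵢ < 1 the mixture is above its dew point — single vapor phase.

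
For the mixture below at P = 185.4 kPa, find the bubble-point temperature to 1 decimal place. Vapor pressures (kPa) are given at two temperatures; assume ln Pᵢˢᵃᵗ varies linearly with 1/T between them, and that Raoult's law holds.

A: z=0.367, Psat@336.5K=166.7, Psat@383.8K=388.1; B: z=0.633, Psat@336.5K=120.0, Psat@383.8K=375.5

T = 349.3 K

Bubble-point temperature: ΣzᵢPᵢˢᵃᵗ(T) = P. Interpolate ln Pᵢˢᵃᵗ = aᵢ + bᵢ/T.
  T = 336.5 K: ΣzᵢPᵢˢᵃᵗ = 137.14 kPa
  T = 383.8 K: ΣzᵢPᵢˢᵃᵗ = 380.12 kPa
  T = 360.1 K: ΣzᵢPᵢˢᵃᵗ = 235.22 kPa
  T = 348.3 K: ΣzᵢPᵢˢᵃᵗ = 181.12 kPa
  T = 354.2 K: ΣzᵢPᵢˢᵃᵗ = 206.82 kPa
  T = 351.2 K: ΣzᵢPᵢˢᵃᵗ = 193.42 kPa
Interpolating between 348.3 K and 351.2 K gives T ≈ 349.3 K.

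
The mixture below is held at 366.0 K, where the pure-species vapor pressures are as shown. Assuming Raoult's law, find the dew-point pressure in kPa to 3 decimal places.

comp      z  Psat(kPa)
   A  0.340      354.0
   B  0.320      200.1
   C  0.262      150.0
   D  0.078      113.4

Pdew = 200.234 kPa

At the dew point ψ → 1, so Σzᵢ/Kᵢ = 1 with Kᵢ = Pᵢˢᵃᵗ/P ⇒ 1/P = Σzᵢ/Pᵢˢᵃᵗ.
1/P = 0.340/354.0 + 0.320/200.1 + 0.262/150.0 + 0.078/113.4 = 0.004994 ⇒ P = 200.234 kPa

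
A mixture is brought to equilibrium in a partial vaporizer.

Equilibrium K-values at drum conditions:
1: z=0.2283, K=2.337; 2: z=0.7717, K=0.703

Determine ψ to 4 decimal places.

ψ = 0.1915

Iterate (Newton) starting at ψ = 0.5:
  ψ = 0.5000: g = -0.08623, g' = -0.2405 → ψ = 0.1414
  ψ = 0.1414: g = 0.01745, g' = -0.3628 → ψ = 0.1895
  ψ = 0.1895: g = 0.00066, g' = -0.3362 → ψ = 0.1915
Converged at ψ = 0.1915.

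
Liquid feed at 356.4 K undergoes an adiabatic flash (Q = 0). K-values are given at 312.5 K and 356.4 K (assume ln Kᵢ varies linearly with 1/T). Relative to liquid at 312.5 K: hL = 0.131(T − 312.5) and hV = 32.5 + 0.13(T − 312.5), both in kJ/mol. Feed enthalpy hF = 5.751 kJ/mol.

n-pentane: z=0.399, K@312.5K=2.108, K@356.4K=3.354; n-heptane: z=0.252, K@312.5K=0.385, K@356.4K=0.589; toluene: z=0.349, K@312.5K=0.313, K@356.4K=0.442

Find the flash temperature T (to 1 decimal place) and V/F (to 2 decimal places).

T = 318.6 K, V/F = 0.15

Adiabatic flash: solve Rachford–Rice at each trial T, then check hF = ψ·hV(T) + (1−ψ)·hL(T).
  T = 312.5 K: K = (2.108, 0.385, 0.313), RR gives ψ = 0.065, H_out = 2.112 kJ/mol
  T = 356.4 K: K = (3.354, 0.589, 0.442), RR gives ψ = 0.542, H_out = 23.354 kJ/mol
  T = 334.4 K: K = (2.698, 0.483, 0.376), RR gives ψ = 0.334, H_out = 13.704 kJ/mol
  T = 323.4 K: K = (2.394, 0.433, 0.344), RR gives ψ = 0.213, H_out = 8.347 kJ/mol
  T = 317.9 K: K = (2.247, 0.408, 0.328), RR gives ψ = 0.143, H_out = 5.359 kJ/mol
  T = 320.6 K: K = (2.319, 0.420, 0.336), RR gives ψ = 0.178, H_out = 6.860 kJ/mol
  T = 319.2 K: K = (2.282, 0.414, 0.332), RR gives ψ = 0.160, H_out = 6.091 kJ/mol
Linear interpolation between T = 317.9 (H_out = 5.359) and T = 319.2 (H_out = 6.091) on hF = 5.751 gives T ≈ 318.6 K, at which ψ = 0.15.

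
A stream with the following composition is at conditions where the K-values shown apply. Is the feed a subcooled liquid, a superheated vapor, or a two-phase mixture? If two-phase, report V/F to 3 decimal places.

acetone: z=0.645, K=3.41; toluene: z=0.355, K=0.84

superheated vapor

ΣzᵢKᵢ = 2.498; Σzᵢ/Kᵢ = 0.612.
Since Σzᵢ/Kᵢ < 1 the mixture is above its dew point — single vapor phase.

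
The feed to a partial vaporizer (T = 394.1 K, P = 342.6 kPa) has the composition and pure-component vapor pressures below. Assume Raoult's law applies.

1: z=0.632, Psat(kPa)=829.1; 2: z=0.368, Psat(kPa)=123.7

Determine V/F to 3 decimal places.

V/F = 0.730

Raoult's law: Kᵢ = Pᵢˢᵃᵗ/P = Pᵢˢᵃᵗ/342.6.
  K_1 = 829.1/342.6 = 2.42002, K_2 = 123.7/342.6 = 0.36106
Rachford–Rice: g(V/F) = Σ zᵢ(Kᵢ−1)/(1+V/F(Kᵢ−1)) = 0.
g(0) = ΣzᵢKᵢ − 1 = 0.662 and g(1) = 1 − Σzᵢ/Kᵢ = -0.280, so a root lies in (0, 1).
Newton iteration, V/F⁰ = 0.37:
  V/F = 0.370: g = 0.2804, g' = -0.805 → V/F = 0.718
  V/F = 0.718: g = 0.0098, g' = -0.825 → V/F = 0.730
Converged at V/F = 0.730.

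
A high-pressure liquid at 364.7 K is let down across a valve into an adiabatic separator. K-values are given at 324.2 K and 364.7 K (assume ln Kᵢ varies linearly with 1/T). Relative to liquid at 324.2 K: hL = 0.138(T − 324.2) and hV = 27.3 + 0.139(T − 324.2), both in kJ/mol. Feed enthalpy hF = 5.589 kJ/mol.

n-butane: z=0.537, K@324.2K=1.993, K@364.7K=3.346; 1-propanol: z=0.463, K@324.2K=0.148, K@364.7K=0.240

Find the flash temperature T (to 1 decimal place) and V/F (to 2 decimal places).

Adiabatic flash: solve Rachford–Rice at each trial T, then check hF = ψ·hV(T) + (1−ψ)·hL(T).
  T = 324.2 K: K = (1.993, 0.148), RR gives ψ = 0.164, H_out = 4.478 kJ/mol
  T = 364.7 K: K = (3.346, 0.240), RR gives ψ = 0.509, H_out = 19.511 kJ/mol
  T = 344.4 K: K = (2.620, 0.191), RR gives ψ = 0.378, H_out = 13.117 kJ/mol
  T = 334.3 K: K = (2.295, 0.169), RR gives ψ = 0.288, H_out = 9.271 kJ/mol
  T = 329.2 K: K = (2.139, 0.158), RR gives ψ = 0.231, H_out = 7.011 kJ/mol
  T = 326.7 K: K = (2.065, 0.153), RR gives ψ = 0.199, H_out = 5.791 kJ/mol
  T = 325.4 K: K = (2.028, 0.150), RR gives ψ = 0.181, H_out = 5.120 kJ/mol
Linear interpolation between T = 325.4 (H_out = 5.120) and T = 326.7 (H_out = 5.791) on hF = 5.589 gives T ≈ 326.3 K, at which ψ = 0.19.

T = 326.3 K, V/F = 0.19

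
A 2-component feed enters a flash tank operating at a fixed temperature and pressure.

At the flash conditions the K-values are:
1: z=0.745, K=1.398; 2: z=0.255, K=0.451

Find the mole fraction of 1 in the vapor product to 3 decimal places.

Rachford–Rice: g(V/F) = Σ zᵢ(Kᵢ−1)/(1+V/F(Kᵢ−1)) = 0.
g(0) = ΣzᵢKᵢ − 1 = 0.157 and g(1) = 1 − Σzᵢ/Kᵢ = -0.098, so a root lies in (0, 1).
Binary case is linear: z₁(K₁−1)(1+V/F(K₂−1)) + z₂(K₂−1)(1+V/F(K₁−1)) = 0
⇒ V/F = [z₁(K₁−1)+z₂(K₂−1)] / [−(K₁−1)(K₂−1)] = 0.1565/0.2185 = 0.716
Compositions from xᵢ = zᵢ/(1+V/F(Kᵢ−1)), yᵢ = Kᵢxᵢ:
  1: x = 0.580, y = 0.810
  2: x = 0.420, y = 0.190

y_1 = 0.810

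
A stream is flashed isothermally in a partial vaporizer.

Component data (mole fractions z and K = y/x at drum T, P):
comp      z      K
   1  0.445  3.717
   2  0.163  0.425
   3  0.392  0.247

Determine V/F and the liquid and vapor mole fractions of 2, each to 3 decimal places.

V/F = 0.427, x_2 = 0.216, y_2 = 0.092

Newton iteration, V/F⁰ = 0.5:
  V/F = 0.500: g = -0.0923, g' = -1.268 → V/F = 0.427
Converged at V/F = 0.427.
Compositions from xᵢ = zᵢ/(1+V/F(Kᵢ−1)), yᵢ = Kᵢxᵢ:
  1: x = 0.206, y = 0.765
  2: x = 0.216, y = 0.092
  3: x = 0.578, y = 0.143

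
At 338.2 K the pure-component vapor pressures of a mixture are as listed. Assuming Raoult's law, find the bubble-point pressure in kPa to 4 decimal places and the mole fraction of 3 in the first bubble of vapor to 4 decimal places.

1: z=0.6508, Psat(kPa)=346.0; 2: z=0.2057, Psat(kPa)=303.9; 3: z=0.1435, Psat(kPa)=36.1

At the bubble point ψ → 0, so ΣzᵢKᵢ = 1 with Kᵢ = Pᵢˢᵃᵗ/P ⇒ P = ΣzᵢPᵢˢᵃᵗ.
P = 0.6508·346.0 + 0.2057·303.9 + 0.1435·36.1 = 292.8694 kPa
yᵢ = zᵢPᵢˢᵃᵗ/P ⇒ y_3 = 0.1435·36.1/292.8694 = 0.0177

Pbub = 292.8694 kPa, y_3 = 0.0177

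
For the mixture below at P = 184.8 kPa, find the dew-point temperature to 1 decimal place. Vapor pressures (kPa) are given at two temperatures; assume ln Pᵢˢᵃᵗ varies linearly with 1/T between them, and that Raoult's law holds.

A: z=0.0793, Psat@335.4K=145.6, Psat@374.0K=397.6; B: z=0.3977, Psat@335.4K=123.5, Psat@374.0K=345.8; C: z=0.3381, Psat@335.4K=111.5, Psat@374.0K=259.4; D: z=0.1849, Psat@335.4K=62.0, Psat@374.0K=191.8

Dew-point temperature: Σzᵢ·P/Pᵢˢᵃᵗ(T) = 1. Interpolate ln Pᵢˢᵃᵗ = aᵢ + bᵢ/T.
  T = 335.4 K: ΣzᵢP/Pᵢˢᵃᵗ = 1.8072
  T = 374.0 K: ΣzᵢP/Pᵢˢᵃᵗ = 0.6684
  T = 354.7 K: ΣzᵢP/Pᵢˢᵃᵗ = 1.0680
  T = 364.4 K: ΣzᵢP/Pᵢˢᵃᵗ = 0.8383
  T = 359.5 K: ΣzᵢP/Pᵢˢᵃᵗ = 0.9458
  T = 357.1 K: ΣzᵢP/Pᵢˢᵃᵗ = 1.0046
Interpolating between 357.1 K and 359.5 K gives T ≈ 357.3 K.

T = 357.3 K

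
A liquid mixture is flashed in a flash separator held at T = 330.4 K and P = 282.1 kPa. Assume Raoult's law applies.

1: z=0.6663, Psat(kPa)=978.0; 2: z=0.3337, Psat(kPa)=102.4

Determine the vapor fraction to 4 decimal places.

ψ = 0.9107

Raoult's law: Kᵢ = Pᵢˢᵃᵗ/P = Pᵢˢᵃᵗ/282.1.
  K_1 = 978.0/282.1 = 3.466856, K_2 = 102.4/282.1 = 0.362992
Binary case is linear: z₁(K₁−1)(1+ψ(K₂−1)) + z₂(K₂−1)(1+ψ(K₁−1)) = 0
⇒ ψ = [z₁(K₁−1)+z₂(K₂−1)] / [−(K₁−1)(K₂−1)] = 1.43110/1.57141 = 0.9107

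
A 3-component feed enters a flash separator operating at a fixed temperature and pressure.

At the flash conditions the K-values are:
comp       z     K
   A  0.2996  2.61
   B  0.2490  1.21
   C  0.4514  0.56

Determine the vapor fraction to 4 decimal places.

ψ = 0.6597

Iterate (Newton) starting at ψ = 0.33:
  ψ = 0.3300: g = 0.13155, g' = -0.4604 → ψ = 0.6157
  ψ = 0.6157: g = 0.01611, g' = -0.3689 → ψ = 0.6594
  ψ = 0.6594: g = 0.00010, g' = -0.3646 → ψ = 0.6597
Converged at ψ = 0.6597.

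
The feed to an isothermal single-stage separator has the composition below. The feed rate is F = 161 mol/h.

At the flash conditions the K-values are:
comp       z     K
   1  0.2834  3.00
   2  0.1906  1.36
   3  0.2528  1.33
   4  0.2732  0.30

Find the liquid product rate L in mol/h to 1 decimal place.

L = 51.9 mol/h

Material balance + equilibrium reduce to Σ zᵢ(Kᵢ−1)/(1+ψ(Kᵢ−1)) = 0.
g(0) = ΣzᵢKᵢ − 1 = 0.5276 and g(1) = 1 − Σzᵢ/Kᵢ = -0.3354, so a root lies in (0, 1).
Newton iteration, ψ⁰ = 0.5:
  ψ = 0.5000: g = 0.11894, g' = -0.6383 → ψ = 0.6864
  ψ = 0.6864: g = -0.00616, g' = -0.7315 → ψ = 0.6779
Converged at ψ = 0.6779.
Then V = ψ·F = 0.6779·161 = 109.1 mol/h and L = F − V = 51.9 mol/h.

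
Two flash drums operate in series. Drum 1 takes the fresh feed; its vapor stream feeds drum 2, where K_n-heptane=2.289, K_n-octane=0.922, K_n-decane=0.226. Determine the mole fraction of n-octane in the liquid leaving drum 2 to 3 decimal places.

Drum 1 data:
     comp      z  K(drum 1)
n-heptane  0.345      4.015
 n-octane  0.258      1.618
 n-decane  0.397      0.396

Drum 1:
Newton–Raphson from ψ₁ = 0.5:
  ψ₁ = 0.500: g = 0.1931, g' = -0.854 → ψ₁ = 0.726
  ψ₁ = 0.726: g = 0.0090, g' = -0.815 → ψ₁ = 0.737
Converged at ψ₁ = 0.737.
Drum-1 compositions:
  n-heptane: x = 0.107, y = 0.430
  n-octane: x = 0.177, y = 0.287
  n-decane: x = 0.716, y = 0.283
Drum-2 feed = drum-1 vapor: z₂ = (0.4298, 0.2868, 0.2834).
Drum 2:
Newton–Raphson from ψ₂ = 0.54:
  ψ₂ = 0.540: g = -0.0736, g' = -0.751 → ψ₂ = 0.442
  ψ₂ = 0.442: g = -0.0037, g' = -0.684 → ψ₂ = 0.437
Converged at ψ₂ = 0.437.
  n-heptane: x = 0.275, y = 0.630
  n-octane: x = 0.297, y = 0.274
  n-decane: x = 0.428, y = 0.097

x_n-octane (drum 2) = 0.297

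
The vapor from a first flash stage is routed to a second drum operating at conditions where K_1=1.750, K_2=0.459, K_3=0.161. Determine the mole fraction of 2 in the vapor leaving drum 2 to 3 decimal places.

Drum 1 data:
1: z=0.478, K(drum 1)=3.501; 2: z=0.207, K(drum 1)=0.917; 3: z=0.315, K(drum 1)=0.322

y_2 (drum 2) = 0.113

Drum 1:
Material balance + equilibrium reduce to Σ zᵢ(Kᵢ−1)/(1+ψ₁(Kᵢ−1)) = 0.
Feasibility: ΣzᵢKᵢ = 1.965, Σzᵢ/Kᵢ = 1.341 — both > 1, two phases present.
Iterate (Newton) starting at ψ₁ = 0.42:
  ψ₁ = 0.420: g = 0.2666, g' = -0.996 → ψ₁ = 0.688
  ψ₁ = 0.688: g = 0.0211, g' = -0.914 → ψ₁ = 0.711
Converged at ψ₁ = 0.711.
Drum-1 compositions:
  1: x = 0.172, y = 0.603
  2: x = 0.220, y = 0.202
  3: x = 0.608, y = 0.196
Drum-2 feed = drum-1 vapor: z₂ = (0.6025, 0.2017, 0.1958).
Drum 2:
Material balance + equilibrium reduce to Σ zᵢ(Kᵢ−1)/(1+ψ₂(Kᵢ−1)) = 0.
Feasibility: ΣzᵢKᵢ = 1.179, Σzᵢ/Kᵢ = 2.000 — both > 1, two phases present.
Newton–Raphson from ψ₂ = 0.5:
  ψ₂ = 0.500: g = -0.1039, g' = -0.699 → ψ₂ = 0.351
  ψ₂ = 0.351: g = -0.0100, g' = -0.579 → ψ₂ = 0.334
Converged at ψ₂ = 0.334.
  1: x = 0.482, y = 0.843
  2: x = 0.246, y = 0.113
  3: x = 0.272, y = 0.044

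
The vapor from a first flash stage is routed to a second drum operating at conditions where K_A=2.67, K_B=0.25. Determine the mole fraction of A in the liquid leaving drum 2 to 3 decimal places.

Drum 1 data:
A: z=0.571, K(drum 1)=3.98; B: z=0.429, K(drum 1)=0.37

Drum 1:
Rachford–Rice: g(ψ₁) = Σ zᵢ(Kᵢ−1)/(1+ψ₁(Kᵢ−1)) = 0.
Check two-phase: ΣzᵢKᵢ = 2.431 > 1 and Σzᵢ/Kᵢ = 1.303 > 1, so g(0) = 1.431 > 0 and g(1) = -0.303 < 0.
Newton iteration, ψ₁⁰ = 0.5:
  ψ₁ = 0.500: g = 0.2888, g' = -1.181 → ψ₁ = 0.745
  ψ₁ = 0.745: g = 0.0195, g' = -1.093 → ψ₁ = 0.762
Converged at ψ₁ = 0.762.
Drum-1 compositions:
  A: x = 0.175, y = 0.695
  B: x = 0.825, y = 0.305
Drum-2 feed = drum-1 vapor: z₂ = (0.6946, 0.3054).
Drum 2:
Material balance + equilibrium reduce to Σ zᵢ(Kᵢ−1)/(1+ψ₂(Kᵢ−1)) = 0.
Feasibility: ΣzᵢKᵢ = 1.931, Σzᵢ/Kᵢ = 1.482 — both > 1, two phases present.
Binary case is linear: z₁(K₁−1)(1+ψ₂(K₂−1)) + z₂(K₂−1)(1+ψ₂(K₁−1)) = 0
⇒ ψ₂ = [z₁(K₁−1)+z₂(K₂−1)] / [−(K₁−1)(K₂−1)] = 0.9309/1.2525 = 0.743
  A: x = 0.310, y = 0.827
  B: x = 0.690, y = 0.173

x_A (drum 2) = 0.310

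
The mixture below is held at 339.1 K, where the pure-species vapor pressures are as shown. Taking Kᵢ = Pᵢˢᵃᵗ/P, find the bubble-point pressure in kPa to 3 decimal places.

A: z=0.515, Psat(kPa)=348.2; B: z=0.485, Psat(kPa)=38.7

Pbub = 198.093 kPa

At the bubble point ψ → 0, so ΣzᵢKᵢ = 1 with Kᵢ = Pᵢˢᵃᵗ/P ⇒ P = ΣzᵢPᵢˢᵃᵗ.
P = 0.515·348.2 + 0.485·38.7 = 198.093 kPa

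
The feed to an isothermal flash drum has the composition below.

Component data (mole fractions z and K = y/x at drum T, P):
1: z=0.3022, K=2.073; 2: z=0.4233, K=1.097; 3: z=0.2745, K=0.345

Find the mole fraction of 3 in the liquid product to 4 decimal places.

Rachford–Rice: g(V/F) = Σ zᵢ(Kᵢ−1)/(1+V/F(Kᵢ−1)) = 0.
Check two-phase: ΣzᵢKᵢ = 1.1855 > 1 and Σzᵢ/Kᵢ = 1.3273 > 1, so g(0) = 0.1855 > 0 and g(1) = -0.3273 < 0.
Newton iteration, V/F⁰ = 0.5:
  V/F = 0.5000: g = -0.01716, g' = -0.4114 → V/F = 0.4583
  V/F = 0.4583: g = -0.00024, g' = -0.4005 → V/F = 0.4577
Converged at V/F = 0.4577.
Compositions from xᵢ = zᵢ/(1+V/F(Kᵢ−1)), yᵢ = Kᵢxᵢ:
  1: x = 0.2027, y = 0.4201
  2: x = 0.4053, y = 0.4446
  3: x = 0.3920, y = 0.1352

x_3 = 0.3920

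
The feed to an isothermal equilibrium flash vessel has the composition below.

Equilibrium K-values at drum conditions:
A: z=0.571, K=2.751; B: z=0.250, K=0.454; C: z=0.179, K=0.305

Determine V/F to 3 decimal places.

V/F = 0.684

Material balance + equilibrium reduce to Σ zᵢ(Kᵢ−1)/(1+V/F(Kᵢ−1)) = 0.
Check two-phase: ΣzᵢKᵢ = 1.739 > 1 and Σzᵢ/Kᵢ = 1.345 > 1, so g(0) = 0.739 > 0 and g(1) = -0.345 < 0.
Newton–Raphson from V/F = 0.5:
  V/F = 0.500: g = 0.1547, g' = -0.842 → V/F = 0.684
Converged at V/F = 0.684.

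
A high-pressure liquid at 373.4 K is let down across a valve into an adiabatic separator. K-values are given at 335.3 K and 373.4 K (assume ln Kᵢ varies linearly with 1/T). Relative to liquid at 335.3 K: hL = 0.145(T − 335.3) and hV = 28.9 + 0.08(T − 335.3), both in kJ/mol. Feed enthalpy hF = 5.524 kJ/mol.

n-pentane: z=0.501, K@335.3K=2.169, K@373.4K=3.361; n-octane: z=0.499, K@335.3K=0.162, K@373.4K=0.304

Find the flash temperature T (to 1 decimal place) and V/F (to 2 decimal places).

T = 336.5 K, V/F = 0.19

Adiabatic flash: solve Rachford–Rice at each trial T, then check hF = ψ·hV(T) + (1−ψ)·hL(T).
  T = 335.3 K: K = (2.169, 0.162), RR gives ψ = 0.171, H_out = 4.942 kJ/mol
  T = 373.4 K: K = (3.361, 0.304), RR gives ψ = 0.508, H_out = 18.960 kJ/mol
  T = 354.4 K: K = (2.734, 0.226), RR gives ψ = 0.359, H_out = 12.708 kJ/mol
  T = 344.9 K: K = (2.444, 0.192), RR gives ψ = 0.275, H_out = 9.162 kJ/mol
  T = 340.1 K: K = (2.304, 0.177), RR gives ψ = 0.226, H_out = 7.157 kJ/mol
  T = 337.7 K: K = (2.236, 0.169), RR gives ψ = 0.199, H_out = 6.080 kJ/mol
Linear interpolation between T = 335.3 (H_out = 4.942) and T = 337.7 (H_out = 6.080) on hF = 5.524 gives T ≈ 336.5 K, at which ψ = 0.19.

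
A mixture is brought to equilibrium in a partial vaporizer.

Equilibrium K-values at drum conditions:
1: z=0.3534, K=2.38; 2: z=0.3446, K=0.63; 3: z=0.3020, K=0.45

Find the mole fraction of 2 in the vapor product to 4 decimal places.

Newton iteration, β⁰ = 0.7:
  β = 0.7000: g = -0.19409, g' = -0.5016 → β = 0.3130
  β = 0.3130: g = -0.00429, g' = -0.5219 → β = 0.3048
  β = 0.3048: g = 0.00001, g' = -0.5253 → β = 0.3049
Converged at β = 0.3049.
Compositions from xᵢ = zᵢ/(1+β(Kᵢ−1)), yᵢ = Kᵢxᵢ:
  1: x = 0.2487, y = 0.5920
  2: x = 0.3884, y = 0.2447
  3: x = 0.3628, y = 0.1633

y_2 = 0.2447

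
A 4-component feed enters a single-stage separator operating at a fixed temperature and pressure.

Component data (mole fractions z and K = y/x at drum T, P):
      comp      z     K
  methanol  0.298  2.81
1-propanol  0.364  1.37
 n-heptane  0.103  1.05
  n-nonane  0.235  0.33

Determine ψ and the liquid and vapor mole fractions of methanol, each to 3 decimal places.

Rachford–Rice: g(ψ) = Σ zᵢ(Kᵢ−1)/(1+ψ(Kᵢ−1)) = 0.
g(0) = ΣzᵢKᵢ − 1 = 0.522 and g(1) = 1 − Σzᵢ/Kᵢ = -0.182, so a root lies in (0, 1).
Iterate (Newton) starting at ψ = 0.5:
  ψ = 0.500: g = 0.1651, g' = -0.543 → ψ = 0.804
  ψ = 0.804: g = -0.0127, g' = -0.687 → ψ = 0.785
Converged at ψ = 0.785.
Compositions from xᵢ = zᵢ/(1+ψ(Kᵢ−1)), yᵢ = Kᵢxᵢ:
  methanol: x = 0.123, y = 0.346
  1-propanol: x = 0.282, y = 0.386
  n-heptane: x = 0.099, y = 0.104
  n-nonane: x = 0.496, y = 0.164

ψ = 0.785, x_methanol = 0.123, y_methanol = 0.346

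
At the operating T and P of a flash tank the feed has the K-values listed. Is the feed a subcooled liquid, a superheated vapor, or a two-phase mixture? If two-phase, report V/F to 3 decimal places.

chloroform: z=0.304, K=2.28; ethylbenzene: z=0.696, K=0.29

subcooled liquid

ΣzᵢKᵢ = 0.895; Σzᵢ/Kᵢ = 2.533.
Since ΣzᵢKᵢ < 1 the mixture is below its bubble point — single liquid phase.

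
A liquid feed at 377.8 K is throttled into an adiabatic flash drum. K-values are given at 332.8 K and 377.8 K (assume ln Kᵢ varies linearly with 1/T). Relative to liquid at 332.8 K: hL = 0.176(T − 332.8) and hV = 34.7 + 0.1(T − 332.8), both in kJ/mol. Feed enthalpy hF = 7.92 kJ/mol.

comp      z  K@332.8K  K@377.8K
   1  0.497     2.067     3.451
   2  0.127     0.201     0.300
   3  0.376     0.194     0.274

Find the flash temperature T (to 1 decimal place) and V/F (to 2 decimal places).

Adiabatic flash: solve Rachford–Rice at each trial T, then check hF = ψ·hV(T) + (1−ψ)·hL(T).
  T = 332.8 K: K = (2.067, 0.201, 0.194), RR gives ψ = 0.147, H_out = 5.086 kJ/mol
  T = 377.8 K: K = (3.451, 0.300, 0.274), RR gives ψ = 0.486, H_out = 23.107 kJ/mol
  T = 355.3 K: K = (2.715, 0.249, 0.233), RR gives ψ = 0.358, H_out = 15.771 kJ/mol
  T = 344.1 K: K = (2.381, 0.224, 0.213), RR gives ψ = 0.270, H_out = 11.118 kJ/mol
  T = 338.5 K: K = (2.222, 0.213, 0.204), RR gives ψ = 0.214, H_out = 8.351 kJ/mol
  T = 335.6 K: K = (2.143, 0.207, 0.199), RR gives ψ = 0.182, H_out = 6.756 kJ/mol
  T = 337.1 K: K = (2.184, 0.210, 0.201), RR gives ψ = 0.199, H_out = 7.596 kJ/mol
Linear interpolation between T = 337.1 (H_out = 7.596) and T = 338.5 (H_out = 8.351) on hF = 7.92 gives T ≈ 337.7 K, at which ψ = 0.21.

T = 337.7 K, V/F = 0.21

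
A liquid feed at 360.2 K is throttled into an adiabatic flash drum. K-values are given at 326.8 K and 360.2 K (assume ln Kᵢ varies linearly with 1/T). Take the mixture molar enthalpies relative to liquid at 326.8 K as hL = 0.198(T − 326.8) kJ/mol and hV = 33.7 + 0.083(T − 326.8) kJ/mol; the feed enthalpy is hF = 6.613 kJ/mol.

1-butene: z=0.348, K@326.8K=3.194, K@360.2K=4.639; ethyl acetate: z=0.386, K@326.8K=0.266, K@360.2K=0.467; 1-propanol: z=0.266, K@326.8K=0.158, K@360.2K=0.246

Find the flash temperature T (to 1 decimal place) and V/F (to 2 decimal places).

T = 330.5 K, V/F = 0.18

Adiabatic flash: solve Rachford–Rice at each trial T, then check hF = ψ·hV(T) + (1−ψ)·hL(T).
  T = 326.8 K: K = (3.194, 0.266, 0.158), RR gives ψ = 0.150, H_out = 5.049 kJ/mol
  T = 360.2 K: K = (4.639, 0.467, 0.246), RR gives ψ = 0.374, H_out = 17.782 kJ/mol
  T = 343.5 K: K = (3.884, 0.357, 0.199), RR gives ψ = 0.265, H_out = 11.718 kJ/mol
  T = 335.1 K: K = (3.529, 0.309, 0.178), RR gives ψ = 0.209, H_out = 8.487 kJ/mol
  T = 331.0 K: K = (3.361, 0.287, 0.168), RR gives ψ = 0.180, H_out = 6.827 kJ/mol
  T = 328.9 K: K = (3.277, 0.277, 0.163), RR gives ψ = 0.165, H_out = 5.949 kJ/mol
Linear interpolation between T = 328.9 (H_out = 5.949) and T = 331.0 (H_out = 6.827) on hF = 6.613 gives T ≈ 330.5 K, at which ψ = 0.18.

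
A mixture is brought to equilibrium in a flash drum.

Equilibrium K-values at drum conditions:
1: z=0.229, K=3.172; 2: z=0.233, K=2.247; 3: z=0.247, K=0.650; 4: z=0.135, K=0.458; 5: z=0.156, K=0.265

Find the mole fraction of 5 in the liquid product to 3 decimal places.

Material balance + equilibrium reduce to Σ zᵢ(Kᵢ−1)/(1+ψ(Kᵢ−1)) = 0.
Feasibility: ΣzᵢKᵢ = 1.514, Σzᵢ/Kᵢ = 1.439 — both > 1, two phases present.
Iterate (Newton) starting at ψ = 0.5:
  ψ = 0.500: g = 0.0310, g' = -0.715 → ψ = 0.543
Converged at ψ = 0.543.
Compositions from xᵢ = zᵢ/(1+ψ(Kᵢ−1)), yᵢ = Kᵢxᵢ:
  1: x = 0.105, y = 0.333
  2: x = 0.139, y = 0.312
  3: x = 0.305, y = 0.198
  4: x = 0.191, y = 0.088
  5: x = 0.260, y = 0.069

x_5 = 0.260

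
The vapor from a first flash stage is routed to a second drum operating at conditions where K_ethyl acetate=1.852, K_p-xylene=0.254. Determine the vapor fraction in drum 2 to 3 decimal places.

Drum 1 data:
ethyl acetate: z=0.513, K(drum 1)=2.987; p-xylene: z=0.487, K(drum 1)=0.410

Drum 1:
Rachford–Rice: g(ψ₁) = Σ zᵢ(Kᵢ−1)/(1+ψ₁(Kᵢ−1)) = 0.
g(0) = ΣzᵢKᵢ − 1 = 0.732 and g(1) = 1 − Σzᵢ/Kᵢ = -0.360, so a root lies in (0, 1).
Binary case is linear: z₁(K₁−1)(1+ψ₁(K₂−1)) + z₂(K₂−1)(1+ψ₁(K₁−1)) = 0
⇒ ψ₁ = [z₁(K₁−1)+z₂(K₂−1)] / [−(K₁−1)(K₂−1)] = 0.7320/1.1723 = 0.624
Drum-1 compositions:
  ethyl acetate: x = 0.229, y = 0.684
  p-xylene: x = 0.771, y = 0.316
Drum-2 feed = drum-1 vapor: z₂ = (0.6839, 0.3161).
Drum 2:
Let ψ₂ = V/F and solve Σ zᵢ(Kᵢ−1)/(1+ψ₂(Kᵢ−1)) = 0.
Check two-phase: ΣzᵢKᵢ = 1.347 > 1 and Σzᵢ/Kᵢ = 1.614 > 1, so g(0) = 0.347 > 0 and g(1) = -0.614 < 0.
Binary case is linear: z₁(K₁−1)(1+ψ₂(K₂−1)) + z₂(K₂−1)(1+ψ₂(K₁−1)) = 0
⇒ ψ₂ = [z₁(K₁−1)+z₂(K₂−1)] / [−(K₁−1)(K₂−1)] = 0.3468/0.6356 = 0.546
  ethyl acetate: x = 0.467, y = 0.865
  p-xylene: x = 0.533, y = 0.135

V/F (drum 2) = 0.546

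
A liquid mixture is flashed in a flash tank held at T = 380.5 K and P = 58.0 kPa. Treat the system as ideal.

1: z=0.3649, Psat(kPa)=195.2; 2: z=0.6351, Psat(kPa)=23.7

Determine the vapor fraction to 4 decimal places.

ψ = 0.3485

Raoult's law: Kᵢ = Pᵢˢᵃᵗ/P = Pᵢˢᵃᵗ/58.0.
  K_1 = 195.2/58.0 = 3.365517, K_2 = 23.7/58.0 = 0.408621
Let ψ = V/F and solve Σ zᵢ(Kᵢ−1)/(1+ψ(Kᵢ−1)) = 0.
g(0) = ΣzᵢKᵢ − 1 = 0.4876 and g(1) = 1 − Σzᵢ/Kᵢ = -0.6627, so a root lies in (0, 1).
Binary case is linear: z₁(K₁−1)(1+ψ(K₂−1)) + z₂(K₂−1)(1+ψ(K₁−1)) = 0
⇒ ψ = [z₁(K₁−1)+z₂(K₂−1)] / [−(K₁−1)(K₂−1)] = 0.48759/1.39892 = 0.3485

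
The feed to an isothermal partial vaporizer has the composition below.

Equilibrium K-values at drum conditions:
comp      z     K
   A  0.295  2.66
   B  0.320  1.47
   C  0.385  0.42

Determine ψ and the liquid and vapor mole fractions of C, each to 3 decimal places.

ψ = 0.636, x_C = 0.610, y_C = 0.256

Newton–Raphson from ψ = 0.5:
  ψ = 0.500: g = 0.0749, g' = -0.546 → ψ = 0.637
  ψ = 0.637: g = -0.0004, g' = -0.560 → ψ = 0.636
Converged at ψ = 0.636.
Compositions from xᵢ = zᵢ/(1+ψ(Kᵢ−1)), yᵢ = Kᵢxᵢ:
  A: x = 0.143, y = 0.382
  B: x = 0.246, y = 0.362
  C: x = 0.610, y = 0.256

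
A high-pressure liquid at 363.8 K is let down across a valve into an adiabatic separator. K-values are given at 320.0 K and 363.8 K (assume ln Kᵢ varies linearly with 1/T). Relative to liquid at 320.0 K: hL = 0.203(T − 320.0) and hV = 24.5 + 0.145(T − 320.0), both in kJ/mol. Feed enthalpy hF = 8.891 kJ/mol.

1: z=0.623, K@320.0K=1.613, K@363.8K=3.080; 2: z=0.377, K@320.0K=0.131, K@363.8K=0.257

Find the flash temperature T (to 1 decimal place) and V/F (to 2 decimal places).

T = 328.7 K, V/F = 0.30

Adiabatic flash: solve Rachford–Rice at each trial T, then check hF = ψ·hV(T) + (1−ψ)·hL(T).
  T = 320.0 K: K = (1.613, 0.131), RR gives ψ = 0.102, H_out = 2.497 kJ/mol
  T = 363.8 K: K = (3.080, 0.257), RR gives ψ = 0.657, H_out = 23.324 kJ/mol
  T = 341.9 K: K = (2.276, 0.187), RR gives ψ = 0.471, H_out = 15.392 kJ/mol
  T = 330.9 K: K = (1.925, 0.158), RR gives ψ = 0.332, H_out = 10.138 kJ/mol
  T = 325.4 K: K = (1.763, 0.144), RR gives ψ = 0.234, H_out = 6.750 kJ/mol
  T = 328.1 K: K = (1.842, 0.150), RR gives ψ = 0.285, H_out = 8.503 kJ/mol
  T = 329.5 K: K = (1.883, 0.154), RR gives ψ = 0.310, H_out = 9.341 kJ/mol
Linear interpolation between T = 328.1 (H_out = 8.503) and T = 329.5 (H_out = 9.341) on hF = 8.891 gives T ≈ 328.7 K, at which ψ = 0.30.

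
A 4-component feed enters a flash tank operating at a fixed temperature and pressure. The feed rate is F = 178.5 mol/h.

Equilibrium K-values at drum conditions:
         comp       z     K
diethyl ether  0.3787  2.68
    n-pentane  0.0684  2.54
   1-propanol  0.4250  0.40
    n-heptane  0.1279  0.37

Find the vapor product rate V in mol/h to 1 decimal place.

V = 71.9 mol/h

Let β = V/F and solve Σ zᵢ(Kᵢ−1)/(1+β(Kᵢ−1)) = 0.
Check two-phase: ΣzᵢKᵢ = 1.4060 > 1 and Σzᵢ/Kᵢ = 1.5764 > 1, so g(0) = 0.4060 > 0 and g(1) = -0.5764 < 0.
Iterate (Newton) starting at β = 0.45:
  β = 0.4500: g = -0.03725, g' = -0.7892 → β = 0.4028
  β = 0.4028: g = 0.00020, g' = -0.7992 → β = 0.4031
Converged at β = 0.4031.
Then V = β·F = 0.4031·178.5 = 71.9 mol/h and L = F − V = 106.6 mol/h.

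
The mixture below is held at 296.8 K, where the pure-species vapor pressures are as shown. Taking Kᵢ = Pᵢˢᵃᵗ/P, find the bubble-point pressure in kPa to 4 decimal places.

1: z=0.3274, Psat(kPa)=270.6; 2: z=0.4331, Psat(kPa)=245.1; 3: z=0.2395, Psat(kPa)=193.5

Pbub = 241.0905 kPa

At the bubble point ψ → 0, so ΣzᵢKᵢ = 1 with Kᵢ = Pᵢˢᵃᵗ/P ⇒ P = ΣzᵢPᵢˢᵃᵗ.
P = 0.3274·270.6 + 0.4331·245.1 + 0.2395·193.5 = 241.0905 kPa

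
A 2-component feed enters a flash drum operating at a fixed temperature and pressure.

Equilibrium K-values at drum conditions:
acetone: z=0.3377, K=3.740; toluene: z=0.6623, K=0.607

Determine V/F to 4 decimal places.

Material balance + equilibrium reduce to Σ zᵢ(Kᵢ−1)/(1+V/F(Kᵢ−1)) = 0.
g(0) = ΣzᵢKᵢ − 1 = 0.6650 and g(1) = 1 − Σzᵢ/Kᵢ = -0.1814, so a root lies in (0, 1).
Binary case is linear: z₁(K₁−1)(1+V/F(K₂−1)) + z₂(K₂−1)(1+V/F(K₁−1)) = 0
⇒ V/F = [z₁(K₁−1)+z₂(K₂−1)] / [−(K₁−1)(K₂−1)] = 0.66501/1.07682 = 0.6176

V/F = 0.6176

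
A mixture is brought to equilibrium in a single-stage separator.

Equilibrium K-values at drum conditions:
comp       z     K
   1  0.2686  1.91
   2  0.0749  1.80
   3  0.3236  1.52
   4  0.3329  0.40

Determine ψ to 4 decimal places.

ψ = 0.6317

Material balance + equilibrium reduce to Σ zᵢ(Kᵢ−1)/(1+ψ(Kᵢ−1)) = 0.
Check two-phase: ΣzᵢKᵢ = 1.2729 > 1 and Σzᵢ/Kᵢ = 1.2274 > 1, so g(0) = 0.2729 > 0 and g(1) = -0.2274 < 0.
Newton iteration, ψ⁰ = 0.5:
  ψ = 0.5000: g = 0.05900, g' = -0.4292 → ψ = 0.6375
  ψ = 0.6375: g = -0.00269, g' = -0.4737 → ψ = 0.6318
  ψ = 0.6318: g = -0.00001, g' = -0.4712 → ψ = 0.6317
Converged at ψ = 0.6317.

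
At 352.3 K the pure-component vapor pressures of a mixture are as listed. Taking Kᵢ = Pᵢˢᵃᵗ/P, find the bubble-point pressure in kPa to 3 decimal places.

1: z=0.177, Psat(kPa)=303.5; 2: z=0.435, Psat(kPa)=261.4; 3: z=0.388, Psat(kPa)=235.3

At the bubble point ψ → 0, so ΣzᵢKᵢ = 1 with Kᵢ = Pᵢˢᵃᵗ/P ⇒ P = ΣzᵢPᵢˢᵃᵗ.
P = 0.177·303.5 + 0.435·261.4 + 0.388·235.3 = 258.725 kPa

Pbub = 258.725 kPa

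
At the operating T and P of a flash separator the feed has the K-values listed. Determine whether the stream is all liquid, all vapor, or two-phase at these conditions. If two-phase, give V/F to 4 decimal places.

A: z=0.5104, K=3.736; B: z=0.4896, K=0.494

ΣzᵢKᵢ = 2.1487; Σzᵢ/Kᵢ = 1.1277.
Both exceed 1, so a two-phase solution exists.
Material balance + equilibrium reduce to Σ zᵢ(Kᵢ−1)/(1+ψ(Kᵢ−1)) = 0.
Binary case is linear: z₁(K₁−1)(1+ψ(K₂−1)) + z₂(K₂−1)(1+ψ(K₁−1)) = 0
⇒ ψ = [z₁(K₁−1)+z₂(K₂−1)] / [−(K₁−1)(K₂−1)] = 1.14872/1.38442 = 0.8297

two-phase, V/F = 0.8297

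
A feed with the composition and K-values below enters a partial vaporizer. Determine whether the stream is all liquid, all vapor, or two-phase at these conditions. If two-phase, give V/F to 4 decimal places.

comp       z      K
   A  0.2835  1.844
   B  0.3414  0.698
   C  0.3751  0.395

ΣzᵢKᵢ = 0.9092; Σzᵢ/Kᵢ = 1.5925.
Since ΣzᵢKᵢ < 1 the mixture is below its bubble point — single liquid phase.

all liquid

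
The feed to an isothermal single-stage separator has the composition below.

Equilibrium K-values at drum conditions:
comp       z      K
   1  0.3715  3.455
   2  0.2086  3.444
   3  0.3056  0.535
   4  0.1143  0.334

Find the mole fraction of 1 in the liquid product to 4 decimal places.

x_1 = 0.1148

Rachford–Rice: g(ψ) = Σ zᵢ(Kᵢ−1)/(1+ψ(Kᵢ−1)) = 0.
g(0) = ΣzᵢKᵢ − 1 = 1.2036 and g(1) = 1 − Σzᵢ/Kᵢ = -0.0815, so a root lies in (0, 1).
Iterate (Newton) starting at ψ = 0.47:
  ψ = 0.4700: g = 0.36806, g' = -0.9682 → ψ = 0.8502
  ψ = 0.8502: g = 0.05058, g' = -0.8166 → ψ = 0.9121
  ψ = 0.9121: g = -0.00125, g' = -0.8612 → ψ = 0.9107
Converged at ψ = 0.9106.
Compositions from xᵢ = zᵢ/(1+ψ(Kᵢ−1)), yᵢ = Kᵢxᵢ:
  1: x = 0.1148, y = 0.3967
  2: x = 0.0647, y = 0.2227
  3: x = 0.5301, y = 0.2836
  4: x = 0.2905, y = 0.0970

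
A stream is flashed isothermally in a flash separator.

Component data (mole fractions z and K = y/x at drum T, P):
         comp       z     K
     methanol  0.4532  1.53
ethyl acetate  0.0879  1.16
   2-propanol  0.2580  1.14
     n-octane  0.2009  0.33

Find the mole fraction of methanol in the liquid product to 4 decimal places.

Rachford–Rice: g(V/F) = Σ zᵢ(Kᵢ−1)/(1+V/F(Kᵢ−1)) = 0.
Feasibility: ΣzᵢKᵢ = 1.1558, Σzᵢ/Kᵢ = 1.2071 — both > 1, two phases present.
Iterate (Newton) starting at V/F = 0.54:
  V/F = 0.5400: g = 0.02236, g' = -0.3046 → V/F = 0.6134
  V/F = 0.6134: g = -0.00119, g' = -0.3386 → V/F = 0.6099
Converged at V/F = 0.6099.
Compositions from xᵢ = zᵢ/(1+V/F(Kᵢ−1)), yᵢ = Kᵢxᵢ:
  methanol: x = 0.3425, y = 0.5240
  ethyl acetate: x = 0.0801, y = 0.0929
  2-propanol: x = 0.2377, y = 0.2710
  n-octane: x = 0.3397, y = 0.1121

x_methanol = 0.3425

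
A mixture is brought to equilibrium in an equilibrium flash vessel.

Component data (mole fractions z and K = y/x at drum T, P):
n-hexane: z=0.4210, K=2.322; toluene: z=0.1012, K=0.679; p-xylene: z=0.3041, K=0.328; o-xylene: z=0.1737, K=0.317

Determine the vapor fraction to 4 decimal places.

Material balance + equilibrium reduce to Σ zᵢ(Kᵢ−1)/(1+ψ(Kᵢ−1)) = 0.
Feasibility: ΣzᵢKᵢ = 1.2011, Σzᵢ/Kᵢ = 1.8054 — both > 1, two phases present.
Iterate (Newton) starting at ψ = 0.36:
  ψ = 0.3600: g = -0.08652, g' = -0.7325 → ψ = 0.2419
  ψ = 0.2419: g = 0.00035, g' = -0.7468 → ψ = 0.2424
Converged at ψ = 0.2424.

ψ = 0.2424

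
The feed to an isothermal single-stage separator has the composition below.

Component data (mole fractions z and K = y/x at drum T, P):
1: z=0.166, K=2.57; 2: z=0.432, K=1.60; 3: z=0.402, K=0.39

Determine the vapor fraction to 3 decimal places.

ψ = 0.486

Newton iteration, ψ⁰ = 0.46:
  ψ = 0.460: g = 0.0136, g' = -0.523 → ψ = 0.486
Converged at ψ = 0.486.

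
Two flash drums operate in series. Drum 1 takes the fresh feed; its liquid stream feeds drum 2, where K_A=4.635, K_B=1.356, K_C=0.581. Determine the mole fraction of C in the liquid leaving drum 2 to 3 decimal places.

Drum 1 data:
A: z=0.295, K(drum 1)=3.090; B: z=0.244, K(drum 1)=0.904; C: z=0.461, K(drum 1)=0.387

x_C (drum 2) = 0.724

Drum 1:
Rachford–Rice: g(ψ₁) = Σ zᵢ(Kᵢ−1)/(1+ψ₁(Kᵢ−1)) = 0.
Check two-phase: ΣzᵢKᵢ = 1.311 > 1 and Σzᵢ/Kᵢ = 1.557 > 1, so g(0) = 0.311 > 0 and g(1) = -0.557 < 0.
Newton–Raphson from ψ₁ = 0.52:
  ψ₁ = 0.520: g = -0.1440, g' = -0.672 → ψ₁ = 0.306
  ψ₁ = 0.306: g = 0.0044, g' = -0.745 → ψ₁ = 0.311
Converged at ψ₁ = 0.311.
Drum-1 compositions:
  A: x = 0.179, y = 0.552
  B: x = 0.252, y = 0.227
  C: x = 0.570, y = 0.221
Drum-2 feed = drum-1 liquid: z₂ = (0.1787, 0.2515, 0.5698).
Drum 2:
Material balance + equilibrium reduce to Σ zᵢ(Kᵢ−1)/(1+ψ₂(Kᵢ−1)) = 0.
Check two-phase: ΣzᵢKᵢ = 1.500 > 1 and Σzᵢ/Kᵢ = 1.205 > 1, so g(0) = 0.500 > 0 and g(1) = -0.205 < 0.
Newton–Raphson from ψ₂ = 0.5:
  ψ₂ = 0.500: g = 0.0045, g' = -0.480 → ψ₂ = 0.509
Converged at ψ₂ = 0.509.
  A: x = 0.063, y = 0.290
  B: x = 0.213, y = 0.289
  C: x = 0.724, y = 0.421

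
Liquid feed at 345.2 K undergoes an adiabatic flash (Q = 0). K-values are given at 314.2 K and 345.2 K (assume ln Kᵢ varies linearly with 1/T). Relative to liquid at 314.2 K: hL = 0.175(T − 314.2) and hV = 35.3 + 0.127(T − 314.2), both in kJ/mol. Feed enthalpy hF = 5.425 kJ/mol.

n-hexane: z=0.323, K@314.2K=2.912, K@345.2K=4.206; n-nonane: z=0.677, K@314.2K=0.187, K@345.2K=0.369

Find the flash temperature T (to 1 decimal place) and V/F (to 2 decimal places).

T = 322.4 K, V/F = 0.11

Adiabatic flash: solve Rachford–Rice at each trial T, then check hF = ψ·hV(T) + (1−ψ)·hL(T).
  T = 314.2 K: K = (2.912, 0.187), RR gives ψ = 0.043, H_out = 1.525 kJ/mol
  T = 345.2 K: K = (4.206, 0.369), RR gives ψ = 0.301, H_out = 15.593 kJ/mol
  T = 329.7 K: K = (3.530, 0.267), RR gives ψ = 0.173, H_out = 8.691 kJ/mol
  T = 321.9 K: K = (3.212, 0.224), RR gives ψ = 0.110, H_out = 5.196 kJ/mol
  T = 325.8 K: K = (3.369, 0.245), RR gives ψ = 0.142, H_out = 6.962 kJ/mol
  T = 323.9 K: K = (3.292, 0.235), RR gives ψ = 0.127, H_out = 6.107 kJ/mol
Linear interpolation between T = 321.9 (H_out = 5.196) and T = 323.9 (H_out = 6.107) on hF = 5.425 gives T ≈ 322.4 K, at which ψ = 0.11.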